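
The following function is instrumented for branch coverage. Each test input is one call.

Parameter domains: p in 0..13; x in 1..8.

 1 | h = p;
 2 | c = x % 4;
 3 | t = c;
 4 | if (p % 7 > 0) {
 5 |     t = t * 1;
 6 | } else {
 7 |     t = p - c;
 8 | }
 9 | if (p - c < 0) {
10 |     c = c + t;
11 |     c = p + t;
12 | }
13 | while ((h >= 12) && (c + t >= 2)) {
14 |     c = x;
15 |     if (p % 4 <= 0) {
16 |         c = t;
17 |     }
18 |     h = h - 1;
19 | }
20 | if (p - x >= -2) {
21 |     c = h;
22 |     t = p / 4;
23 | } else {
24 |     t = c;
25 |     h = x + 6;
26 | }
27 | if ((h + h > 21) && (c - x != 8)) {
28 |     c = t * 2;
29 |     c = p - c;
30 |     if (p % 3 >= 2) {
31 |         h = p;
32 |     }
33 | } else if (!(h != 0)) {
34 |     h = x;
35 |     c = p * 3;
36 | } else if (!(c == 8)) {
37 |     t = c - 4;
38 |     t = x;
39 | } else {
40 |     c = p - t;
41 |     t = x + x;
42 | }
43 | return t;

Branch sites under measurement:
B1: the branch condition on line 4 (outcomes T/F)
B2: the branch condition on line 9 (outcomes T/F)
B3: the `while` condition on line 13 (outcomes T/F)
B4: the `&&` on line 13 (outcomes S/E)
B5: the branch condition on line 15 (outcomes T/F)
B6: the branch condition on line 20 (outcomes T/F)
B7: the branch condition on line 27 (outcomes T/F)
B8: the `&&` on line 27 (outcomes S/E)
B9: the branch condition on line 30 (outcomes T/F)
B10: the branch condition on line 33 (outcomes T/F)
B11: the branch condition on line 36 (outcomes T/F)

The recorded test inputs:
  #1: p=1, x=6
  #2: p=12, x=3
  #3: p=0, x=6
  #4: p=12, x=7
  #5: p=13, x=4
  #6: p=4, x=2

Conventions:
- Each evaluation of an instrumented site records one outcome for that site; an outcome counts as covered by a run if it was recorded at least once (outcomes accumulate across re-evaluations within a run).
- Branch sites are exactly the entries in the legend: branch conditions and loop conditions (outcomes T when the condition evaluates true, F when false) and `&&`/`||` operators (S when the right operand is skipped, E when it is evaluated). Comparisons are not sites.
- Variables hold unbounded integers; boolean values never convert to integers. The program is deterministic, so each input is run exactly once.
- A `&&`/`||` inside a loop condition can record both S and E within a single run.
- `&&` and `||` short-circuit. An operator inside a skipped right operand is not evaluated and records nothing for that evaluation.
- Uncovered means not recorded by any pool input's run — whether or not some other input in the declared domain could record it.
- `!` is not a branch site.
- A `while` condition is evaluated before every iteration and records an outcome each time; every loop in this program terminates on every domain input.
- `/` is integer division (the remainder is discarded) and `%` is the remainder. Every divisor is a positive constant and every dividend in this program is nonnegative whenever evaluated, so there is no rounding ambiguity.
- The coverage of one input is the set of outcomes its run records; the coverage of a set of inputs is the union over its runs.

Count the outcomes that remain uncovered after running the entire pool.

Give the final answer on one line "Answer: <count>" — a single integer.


input #1 (p=1, x=6): events B1->T, B2->T, B4->S, B3->F, B6->F, B8->E, B7->T, B9->F; covers B1=T, B2=T, B3=F, B4=S, B6=F, B7=T, B8=E, B9=F
input #2 (p=12, x=3): events B1->T, B2->F, B4->E, B3->T, B5->T, B4->S, B3->F, B6->T, B8->E, B7->F, B10->F, B11->T; covers B1=T, B2=F, B3=T, B3=F, B4=S, B4=E, B5=T, B6=T, B7=F, B8=E, B10=F, B11=T
input #3 (p=0, x=6): events B1->F, B2->T, B4->S, B3->F, B6->F, B8->E, B7->T, B9->F; covers B1=F, B2=T, B3=F, B4=S, B6=F, B7=T, B8=E, B9=F
input #4 (p=12, x=7): events B1->T, B2->F, B4->E, B3->T, B5->T, B4->S, B3->F, B6->T, B8->E, B7->T, B9->F; covers B1=T, B2=F, B3=T, B3=F, B4=S, B4=E, B5=T, B6=T, B7=T, B8=E, B9=F
input #5 (p=13, x=4): events B1->T, B2->F, B4->E, B3->F, B6->T, B8->E, B7->T, B9->F; covers B1=T, B2=F, B3=F, B4=E, B6=T, B7=T, B8=E, B9=F
input #6 (p=4, x=2): events B1->T, B2->F, B4->S, B3->F, B6->T, B8->S, B7->F, B10->F, B11->T; covers B1=T, B2=F, B3=F, B4=S, B6=T, B7=F, B8=S, B10=F, B11=T
union over the pool: B1=T, B1=F, B2=T, B2=F, B3=T, B3=F, B4=S, B4=E, B5=T, B6=T, B6=F, B7=T, B7=F, B8=S, B8=E, B9=F, B10=F, B11=T
uncovered (4 of 22): B5=F, B9=T, B10=T, B11=F
Answer: 4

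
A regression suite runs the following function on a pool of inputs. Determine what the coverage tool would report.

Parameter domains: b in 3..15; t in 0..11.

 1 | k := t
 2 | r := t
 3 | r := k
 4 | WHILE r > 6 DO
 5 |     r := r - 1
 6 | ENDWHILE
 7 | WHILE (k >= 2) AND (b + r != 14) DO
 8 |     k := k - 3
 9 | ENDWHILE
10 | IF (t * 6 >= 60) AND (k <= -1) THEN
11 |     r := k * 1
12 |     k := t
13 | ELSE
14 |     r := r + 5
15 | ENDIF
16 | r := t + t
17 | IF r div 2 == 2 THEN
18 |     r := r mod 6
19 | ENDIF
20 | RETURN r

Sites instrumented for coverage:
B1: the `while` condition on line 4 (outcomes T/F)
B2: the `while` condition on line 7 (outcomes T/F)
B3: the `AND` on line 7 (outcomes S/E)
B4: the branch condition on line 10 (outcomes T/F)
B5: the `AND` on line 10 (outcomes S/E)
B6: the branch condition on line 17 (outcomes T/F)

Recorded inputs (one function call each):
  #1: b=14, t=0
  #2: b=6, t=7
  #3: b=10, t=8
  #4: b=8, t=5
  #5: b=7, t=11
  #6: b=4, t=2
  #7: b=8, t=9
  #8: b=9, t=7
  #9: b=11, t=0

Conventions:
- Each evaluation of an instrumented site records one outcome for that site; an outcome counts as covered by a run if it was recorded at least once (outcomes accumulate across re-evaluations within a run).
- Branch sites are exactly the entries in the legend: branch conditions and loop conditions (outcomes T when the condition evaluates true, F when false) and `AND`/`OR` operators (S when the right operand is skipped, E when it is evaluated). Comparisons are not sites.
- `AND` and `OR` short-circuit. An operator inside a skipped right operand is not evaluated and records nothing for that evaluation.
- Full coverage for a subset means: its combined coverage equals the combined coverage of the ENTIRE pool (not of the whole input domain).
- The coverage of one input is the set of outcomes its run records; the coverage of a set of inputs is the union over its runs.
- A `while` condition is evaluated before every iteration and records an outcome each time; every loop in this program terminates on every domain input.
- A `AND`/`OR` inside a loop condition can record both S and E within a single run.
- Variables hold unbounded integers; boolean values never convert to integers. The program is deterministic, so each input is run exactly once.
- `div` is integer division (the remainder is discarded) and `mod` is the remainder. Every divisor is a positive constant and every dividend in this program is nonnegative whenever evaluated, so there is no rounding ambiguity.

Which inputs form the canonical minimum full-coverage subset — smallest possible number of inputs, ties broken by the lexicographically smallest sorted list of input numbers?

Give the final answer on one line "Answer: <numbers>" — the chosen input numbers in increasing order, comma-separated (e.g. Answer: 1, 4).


test 1 (b=14, t=0) fires B1->F, B3->S, B2->F, B5->S, B4->F, B6->F; hits B1=F, B2=F, B3=S, B4=F, B5=S, B6=F
test 2 (b=6, t=7) fires B1->T, B1->F, B3->E, B2->T, B3->E, B2->T, B3->S, B2->F, B5->S, B4->F, B6->F; hits B1=T, B1=F, B2=T, B2=F, B3=S, B3=E, B4=F, B5=S, B6=F
test 3 (b=10, t=8) fires B1->T, B1->T, B1->F, B3->E, B2->T, B3->E, B2->T, B3->E, B2->T, B3->S, B2->F, B5->S, B4->F, B6->F; hits B1=T, B1=F, B2=T, B2=F, B3=S, B3=E, B4=F, B5=S, B6=F
test 4 (b=8, t=5) fires B1->F, B3->E, B2->T, B3->E, B2->T, B3->S, B2->F, B5->S, B4->F, B6->F; hits B1=F, B2=T, B2=F, B3=S, B3=E, B4=F, B5=S, B6=F
test 5 (b=7, t=11) fires B1->T, B1->T, B1->T, B1->T, B1->T, B1->F, B3->E, B2->T, B3->E, B2->T, B3->E, B2->T, B3->E, B2->T, ...; hits B1=T, B1=F, B2=T, B2=F, B3=S, B3=E, B4=T, B5=E, B6=F
test 6 (b=4, t=2) fires B1->F, B3->E, B2->T, B3->S, B2->F, B5->S, B4->F, B6->T; hits B1=F, B2=T, B2=F, B3=S, B3=E, B4=F, B5=S, B6=T
test 7 (b=8, t=9) fires B1->T, B1->T, B1->T, B1->F, B3->E, B2->F, B5->S, B4->F, B6->F; hits B1=T, B1=F, B2=F, B3=E, B4=F, B5=S, B6=F
test 8 (b=9, t=7) fires B1->T, B1->F, B3->E, B2->T, B3->E, B2->T, B3->S, B2->F, B5->S, B4->F, B6->F; hits B1=T, B1=F, B2=T, B2=F, B3=S, B3=E, B4=F, B5=S, B6=F
test 9 (b=11, t=0) fires B1->F, B3->S, B2->F, B5->S, B4->F, B6->F; hits B1=F, B2=F, B3=S, B4=F, B5=S, B6=F
union over all inputs: B1=T, B1=F, B2=T, B2=F, B3=S, B3=E, B4=T, B4=F, B5=S, B5=E, B6=T, B6=F (12 outcomes)
no size-1 subset reaches all 12 outcomes (best union: 9/12)
the canonical winner is {5, 6}: size 2, full 12-outcome coverage, earliest index list among size-2 covers
Answer: 5, 6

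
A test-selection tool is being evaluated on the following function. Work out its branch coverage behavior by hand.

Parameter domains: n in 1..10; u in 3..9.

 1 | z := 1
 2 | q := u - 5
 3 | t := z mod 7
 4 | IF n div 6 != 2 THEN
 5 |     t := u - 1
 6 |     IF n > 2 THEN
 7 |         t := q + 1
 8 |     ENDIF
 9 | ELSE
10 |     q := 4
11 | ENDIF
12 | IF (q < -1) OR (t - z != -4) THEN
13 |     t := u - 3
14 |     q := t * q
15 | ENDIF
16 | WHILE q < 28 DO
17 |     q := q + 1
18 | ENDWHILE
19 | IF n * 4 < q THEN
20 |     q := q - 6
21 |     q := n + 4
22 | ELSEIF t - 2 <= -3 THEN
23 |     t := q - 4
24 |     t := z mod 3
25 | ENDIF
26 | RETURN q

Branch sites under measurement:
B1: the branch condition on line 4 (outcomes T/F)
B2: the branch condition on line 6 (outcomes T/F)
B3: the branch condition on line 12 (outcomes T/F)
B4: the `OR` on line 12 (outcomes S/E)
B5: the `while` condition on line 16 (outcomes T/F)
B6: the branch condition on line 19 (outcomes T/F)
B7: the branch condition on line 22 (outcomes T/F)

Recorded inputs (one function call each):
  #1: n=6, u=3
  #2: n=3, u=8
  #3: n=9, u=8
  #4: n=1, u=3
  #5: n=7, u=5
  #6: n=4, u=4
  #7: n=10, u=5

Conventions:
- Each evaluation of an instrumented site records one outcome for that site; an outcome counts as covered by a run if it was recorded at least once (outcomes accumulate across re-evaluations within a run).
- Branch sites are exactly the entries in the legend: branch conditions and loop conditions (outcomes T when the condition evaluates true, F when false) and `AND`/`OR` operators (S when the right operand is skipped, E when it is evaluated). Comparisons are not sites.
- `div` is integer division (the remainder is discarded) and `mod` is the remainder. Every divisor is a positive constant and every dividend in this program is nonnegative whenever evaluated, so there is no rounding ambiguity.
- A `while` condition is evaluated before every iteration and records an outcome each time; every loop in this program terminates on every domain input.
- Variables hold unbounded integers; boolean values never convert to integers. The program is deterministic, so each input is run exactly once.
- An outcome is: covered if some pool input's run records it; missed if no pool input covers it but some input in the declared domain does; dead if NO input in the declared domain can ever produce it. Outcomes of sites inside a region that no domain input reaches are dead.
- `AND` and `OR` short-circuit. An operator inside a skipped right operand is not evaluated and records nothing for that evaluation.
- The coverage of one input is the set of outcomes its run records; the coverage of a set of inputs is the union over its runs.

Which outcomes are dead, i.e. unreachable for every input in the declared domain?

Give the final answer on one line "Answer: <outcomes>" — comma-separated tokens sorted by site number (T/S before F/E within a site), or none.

running all 70 domain inputs and tallying outcomes:
  B1=F: unreachable across the whole domain -> dead
  B3=F: unreachable across the whole domain -> dead
  B7=T: unreachable across the whole domain -> dead
  reachable outcomes have witnesses, e.g. B1=T (e.g. n=1, u=3), B2=T (e.g. n=3, u=3), B2=F (e.g. n=1, u=3), B3=T (e.g. n=1, u=3)

Answer: B1=F, B3=F, B7=T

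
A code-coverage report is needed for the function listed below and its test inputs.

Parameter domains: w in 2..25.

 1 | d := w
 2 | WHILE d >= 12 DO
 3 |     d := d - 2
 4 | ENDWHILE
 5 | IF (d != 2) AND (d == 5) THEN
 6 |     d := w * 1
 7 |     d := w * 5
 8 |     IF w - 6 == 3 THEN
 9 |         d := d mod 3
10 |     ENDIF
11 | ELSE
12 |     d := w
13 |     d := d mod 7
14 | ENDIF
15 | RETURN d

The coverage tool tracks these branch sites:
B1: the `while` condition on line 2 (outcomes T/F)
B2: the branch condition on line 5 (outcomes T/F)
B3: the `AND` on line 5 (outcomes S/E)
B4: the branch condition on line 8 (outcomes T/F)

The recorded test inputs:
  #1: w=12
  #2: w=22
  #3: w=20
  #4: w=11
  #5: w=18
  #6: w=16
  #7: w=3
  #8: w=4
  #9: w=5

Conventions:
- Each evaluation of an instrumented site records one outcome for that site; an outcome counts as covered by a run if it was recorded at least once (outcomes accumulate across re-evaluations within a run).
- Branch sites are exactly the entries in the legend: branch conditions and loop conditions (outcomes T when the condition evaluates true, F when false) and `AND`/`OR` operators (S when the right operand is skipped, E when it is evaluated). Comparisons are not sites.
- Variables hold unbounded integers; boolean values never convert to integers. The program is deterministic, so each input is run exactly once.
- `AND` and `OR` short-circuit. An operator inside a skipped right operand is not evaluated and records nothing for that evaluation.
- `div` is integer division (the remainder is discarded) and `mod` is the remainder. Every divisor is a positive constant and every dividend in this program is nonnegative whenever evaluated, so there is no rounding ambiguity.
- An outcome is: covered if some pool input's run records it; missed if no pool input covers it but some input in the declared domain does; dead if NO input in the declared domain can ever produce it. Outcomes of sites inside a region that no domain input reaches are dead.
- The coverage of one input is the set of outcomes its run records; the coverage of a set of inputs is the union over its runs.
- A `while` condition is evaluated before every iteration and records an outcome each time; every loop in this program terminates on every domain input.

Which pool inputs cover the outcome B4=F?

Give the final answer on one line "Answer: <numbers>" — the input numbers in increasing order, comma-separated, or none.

input #1 (w=12): never hits B4=F
input #2 (w=22): never hits B4=F
input #3 (w=20): never hits B4=F
input #4 (w=11): never hits B4=F
input #5 (w=18): never hits B4=F
input #6 (w=16): never hits B4=F
input #7 (w=3): never hits B4=F
input #8 (w=4): never hits B4=F
input #9 (w=5): hits B4=F

Answer: 9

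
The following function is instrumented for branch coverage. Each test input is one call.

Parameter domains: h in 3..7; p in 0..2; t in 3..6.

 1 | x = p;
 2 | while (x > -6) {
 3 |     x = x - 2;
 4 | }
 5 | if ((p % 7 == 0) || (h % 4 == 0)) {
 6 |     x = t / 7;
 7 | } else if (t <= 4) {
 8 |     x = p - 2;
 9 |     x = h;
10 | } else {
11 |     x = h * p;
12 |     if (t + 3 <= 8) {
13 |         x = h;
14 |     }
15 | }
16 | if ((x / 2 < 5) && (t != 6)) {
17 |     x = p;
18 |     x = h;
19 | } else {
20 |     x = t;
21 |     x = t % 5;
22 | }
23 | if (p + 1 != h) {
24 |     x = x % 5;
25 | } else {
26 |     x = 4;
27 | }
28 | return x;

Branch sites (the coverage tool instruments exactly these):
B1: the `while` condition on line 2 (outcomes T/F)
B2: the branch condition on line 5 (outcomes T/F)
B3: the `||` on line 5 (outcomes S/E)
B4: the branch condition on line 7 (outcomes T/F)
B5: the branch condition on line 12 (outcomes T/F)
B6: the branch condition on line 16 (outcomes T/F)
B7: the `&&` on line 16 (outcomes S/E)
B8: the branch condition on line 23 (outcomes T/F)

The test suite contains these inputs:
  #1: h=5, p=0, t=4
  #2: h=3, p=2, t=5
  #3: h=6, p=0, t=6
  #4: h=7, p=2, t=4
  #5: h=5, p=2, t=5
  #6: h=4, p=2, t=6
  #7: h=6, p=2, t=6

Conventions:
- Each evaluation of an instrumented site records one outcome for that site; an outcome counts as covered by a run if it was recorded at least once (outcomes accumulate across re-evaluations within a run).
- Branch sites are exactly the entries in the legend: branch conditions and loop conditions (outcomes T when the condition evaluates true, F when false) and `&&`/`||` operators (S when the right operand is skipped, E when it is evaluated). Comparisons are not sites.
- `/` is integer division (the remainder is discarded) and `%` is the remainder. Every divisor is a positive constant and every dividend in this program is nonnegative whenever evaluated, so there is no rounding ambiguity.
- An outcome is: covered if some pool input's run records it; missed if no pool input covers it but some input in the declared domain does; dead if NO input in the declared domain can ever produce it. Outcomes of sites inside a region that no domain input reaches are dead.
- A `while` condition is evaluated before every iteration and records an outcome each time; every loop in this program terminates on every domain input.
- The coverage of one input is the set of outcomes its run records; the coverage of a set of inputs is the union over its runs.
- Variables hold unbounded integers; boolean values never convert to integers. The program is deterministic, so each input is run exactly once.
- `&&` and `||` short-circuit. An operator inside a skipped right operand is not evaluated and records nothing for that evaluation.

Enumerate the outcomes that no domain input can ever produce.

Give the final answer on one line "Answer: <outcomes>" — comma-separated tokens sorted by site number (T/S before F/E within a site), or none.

sweeping the full domain (60 inputs) for each outcome:
  reachable outcomes have witnesses, e.g. B1=T (e.g. h=3, p=0, t=3), B1=F (e.g. h=3, p=0, t=3), B2=T (e.g. h=3, p=0, t=3), B2=F (e.g. h=3, p=1, t=3)

Answer: none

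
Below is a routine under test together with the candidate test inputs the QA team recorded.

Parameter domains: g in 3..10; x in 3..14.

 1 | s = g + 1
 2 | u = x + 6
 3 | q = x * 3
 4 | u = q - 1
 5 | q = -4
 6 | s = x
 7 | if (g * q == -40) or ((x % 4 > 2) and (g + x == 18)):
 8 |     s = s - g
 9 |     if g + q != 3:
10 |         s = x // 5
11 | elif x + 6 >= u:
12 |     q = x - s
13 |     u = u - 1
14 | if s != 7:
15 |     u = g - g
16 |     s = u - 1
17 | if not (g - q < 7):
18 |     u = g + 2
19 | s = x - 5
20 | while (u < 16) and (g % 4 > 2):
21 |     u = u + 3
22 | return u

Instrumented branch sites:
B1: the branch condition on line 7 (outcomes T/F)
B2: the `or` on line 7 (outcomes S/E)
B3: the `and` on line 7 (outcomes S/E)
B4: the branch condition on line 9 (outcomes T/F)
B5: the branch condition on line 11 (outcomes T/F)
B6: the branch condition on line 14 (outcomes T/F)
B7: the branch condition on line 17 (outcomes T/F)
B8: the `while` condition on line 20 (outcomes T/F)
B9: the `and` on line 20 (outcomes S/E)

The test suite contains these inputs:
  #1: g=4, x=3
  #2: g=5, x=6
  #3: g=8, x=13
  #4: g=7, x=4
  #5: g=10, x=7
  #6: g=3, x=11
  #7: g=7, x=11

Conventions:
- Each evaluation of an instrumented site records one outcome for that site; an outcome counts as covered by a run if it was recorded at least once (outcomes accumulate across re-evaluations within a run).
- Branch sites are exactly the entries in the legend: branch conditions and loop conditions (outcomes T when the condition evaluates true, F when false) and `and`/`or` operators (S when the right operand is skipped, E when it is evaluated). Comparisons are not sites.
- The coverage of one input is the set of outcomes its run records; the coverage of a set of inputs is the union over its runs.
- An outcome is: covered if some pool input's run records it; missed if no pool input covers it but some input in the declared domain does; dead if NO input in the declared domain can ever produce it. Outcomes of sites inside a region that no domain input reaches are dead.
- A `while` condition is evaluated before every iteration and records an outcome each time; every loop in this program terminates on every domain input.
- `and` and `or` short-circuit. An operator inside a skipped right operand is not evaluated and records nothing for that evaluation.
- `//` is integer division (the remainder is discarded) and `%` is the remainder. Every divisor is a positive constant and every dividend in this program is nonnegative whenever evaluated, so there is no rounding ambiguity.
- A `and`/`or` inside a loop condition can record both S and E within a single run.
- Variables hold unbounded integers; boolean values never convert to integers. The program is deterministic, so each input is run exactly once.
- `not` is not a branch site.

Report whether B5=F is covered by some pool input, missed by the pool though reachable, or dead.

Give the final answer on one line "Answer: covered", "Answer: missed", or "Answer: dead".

B5=F is recorded by pool input(s) 2, 3, 4, 6 -> covered

Answer: covered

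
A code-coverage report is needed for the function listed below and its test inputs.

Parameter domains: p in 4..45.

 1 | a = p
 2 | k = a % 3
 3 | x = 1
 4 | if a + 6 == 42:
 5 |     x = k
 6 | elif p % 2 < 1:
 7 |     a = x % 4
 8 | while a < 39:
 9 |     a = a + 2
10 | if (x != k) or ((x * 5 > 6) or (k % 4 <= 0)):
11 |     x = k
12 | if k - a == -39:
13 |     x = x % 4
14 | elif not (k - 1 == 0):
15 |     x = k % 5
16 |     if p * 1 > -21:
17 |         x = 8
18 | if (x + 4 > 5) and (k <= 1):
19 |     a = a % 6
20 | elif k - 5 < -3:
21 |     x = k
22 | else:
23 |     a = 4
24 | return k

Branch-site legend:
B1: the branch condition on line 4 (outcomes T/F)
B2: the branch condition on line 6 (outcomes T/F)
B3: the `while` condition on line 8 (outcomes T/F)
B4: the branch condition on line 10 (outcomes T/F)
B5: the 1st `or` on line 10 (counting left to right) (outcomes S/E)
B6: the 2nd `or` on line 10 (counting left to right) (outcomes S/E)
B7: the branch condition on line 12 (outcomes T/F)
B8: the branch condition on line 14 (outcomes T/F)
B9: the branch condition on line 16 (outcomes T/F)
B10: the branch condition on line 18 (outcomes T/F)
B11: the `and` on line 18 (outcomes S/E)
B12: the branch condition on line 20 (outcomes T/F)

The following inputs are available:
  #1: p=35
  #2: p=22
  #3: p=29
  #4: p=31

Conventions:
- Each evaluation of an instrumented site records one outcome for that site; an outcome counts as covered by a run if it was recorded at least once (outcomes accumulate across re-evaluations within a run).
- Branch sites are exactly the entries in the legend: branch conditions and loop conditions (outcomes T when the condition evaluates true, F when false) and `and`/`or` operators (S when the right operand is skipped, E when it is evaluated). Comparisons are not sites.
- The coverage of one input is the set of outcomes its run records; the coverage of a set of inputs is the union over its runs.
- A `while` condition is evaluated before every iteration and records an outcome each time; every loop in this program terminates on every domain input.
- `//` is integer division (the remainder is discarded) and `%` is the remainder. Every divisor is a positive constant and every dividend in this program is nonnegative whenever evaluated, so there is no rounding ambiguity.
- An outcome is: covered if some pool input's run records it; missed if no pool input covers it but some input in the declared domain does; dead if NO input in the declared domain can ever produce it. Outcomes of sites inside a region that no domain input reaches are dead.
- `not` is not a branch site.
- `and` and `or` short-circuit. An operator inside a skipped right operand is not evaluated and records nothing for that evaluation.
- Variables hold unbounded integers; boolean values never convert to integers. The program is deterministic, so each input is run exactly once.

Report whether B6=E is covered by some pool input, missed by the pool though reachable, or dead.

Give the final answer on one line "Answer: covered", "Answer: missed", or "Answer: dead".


B6=E is recorded by pool input(s) 2, 4 -> covered
Answer: covered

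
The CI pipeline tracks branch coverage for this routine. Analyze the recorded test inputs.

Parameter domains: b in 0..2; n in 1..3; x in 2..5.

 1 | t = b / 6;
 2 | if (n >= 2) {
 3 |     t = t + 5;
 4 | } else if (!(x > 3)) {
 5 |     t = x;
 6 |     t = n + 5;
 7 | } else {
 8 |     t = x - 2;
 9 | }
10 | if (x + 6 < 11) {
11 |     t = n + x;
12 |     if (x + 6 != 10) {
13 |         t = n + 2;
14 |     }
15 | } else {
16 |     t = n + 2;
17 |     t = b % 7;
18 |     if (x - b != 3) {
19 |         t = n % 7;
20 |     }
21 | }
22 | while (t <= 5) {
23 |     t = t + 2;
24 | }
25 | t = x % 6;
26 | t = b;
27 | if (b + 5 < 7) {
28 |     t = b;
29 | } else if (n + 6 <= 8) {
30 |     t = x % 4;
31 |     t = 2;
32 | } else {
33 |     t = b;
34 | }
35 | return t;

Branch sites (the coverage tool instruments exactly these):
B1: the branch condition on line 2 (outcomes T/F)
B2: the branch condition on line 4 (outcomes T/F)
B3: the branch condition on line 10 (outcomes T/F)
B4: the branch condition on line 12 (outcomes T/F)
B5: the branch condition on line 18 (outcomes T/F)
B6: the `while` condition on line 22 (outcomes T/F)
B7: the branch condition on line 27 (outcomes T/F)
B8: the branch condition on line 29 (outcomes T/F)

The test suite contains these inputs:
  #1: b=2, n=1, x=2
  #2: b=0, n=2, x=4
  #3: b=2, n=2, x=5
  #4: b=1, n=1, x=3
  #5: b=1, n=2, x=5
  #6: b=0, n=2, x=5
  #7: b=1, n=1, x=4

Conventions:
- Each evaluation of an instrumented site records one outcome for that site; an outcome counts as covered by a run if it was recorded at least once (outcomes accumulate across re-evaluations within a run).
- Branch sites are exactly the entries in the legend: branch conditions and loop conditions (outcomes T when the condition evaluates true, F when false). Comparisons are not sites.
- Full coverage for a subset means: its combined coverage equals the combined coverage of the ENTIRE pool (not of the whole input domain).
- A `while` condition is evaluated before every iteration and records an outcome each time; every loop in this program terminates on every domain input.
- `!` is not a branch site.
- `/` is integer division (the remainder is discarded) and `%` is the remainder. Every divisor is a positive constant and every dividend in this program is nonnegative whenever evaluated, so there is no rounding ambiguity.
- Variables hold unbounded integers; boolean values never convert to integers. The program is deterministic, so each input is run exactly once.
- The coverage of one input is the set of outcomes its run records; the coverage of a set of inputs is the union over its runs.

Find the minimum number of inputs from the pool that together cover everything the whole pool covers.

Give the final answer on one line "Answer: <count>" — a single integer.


#1 (b=2, n=1, x=2) -> B1->F, B2->T, B3->T, B4->T, B6->T, B6->T, B6->F, B7->F, B8->T; covered: B1=F, B2=T, B3=T, B4=T, B6=T, B6=F, B7=F, B8=T
#2 (b=0, n=2, x=4) -> B1->T, B3->T, B4->F, B6->F, B7->T; covered: B1=T, B3=T, B4=F, B6=F, B7=T
#3 (b=2, n=2, x=5) -> B1->T, B3->F, B5->F, B6->T, B6->T, B6->F, B7->F, B8->T; covered: B1=T, B3=F, B5=F, B6=T, B6=F, B7=F, B8=T
#4 (b=1, n=1, x=3) -> B1->F, B2->T, B3->T, B4->T, B6->T, B6->T, B6->F, B7->T; covered: B1=F, B2=T, B3=T, B4=T, B6=T, B6=F, B7=T
#5 (b=1, n=2, x=5) -> B1->T, B3->F, B5->T, B6->T, B6->T, B6->F, B7->T; covered: B1=T, B3=F, B5=T, B6=T, B6=F, B7=T
#6 (b=0, n=2, x=5) -> B1->T, B3->F, B5->T, B6->T, B6->T, B6->F, B7->T; covered: B1=T, B3=F, B5=T, B6=T, B6=F, B7=T
#7 (b=1, n=1, x=4) -> B1->F, B2->F, B3->T, B4->F, B6->T, B6->F, B7->T; covered: B1=F, B2=F, B3=T, B4=F, B6=T, B6=F, B7=T
pool-wide coverage (15 outcomes): B1=T, B1=F, B2=T, B2=F, B3=T, B3=F, B4=T, B4=F, B5=T, B5=F, B6=T, B6=F, B7=T, B7=F, B8=T
no size-1 subset reaches all 15 outcomes (best union: 8/15)
no size-2 subset reaches all 15 outcomes (best union: 12/15)
no size-3 subset reaches all 15 outcomes (best union: 14/15)
inputs {1, 3, 5, 7} (size 4) cover everything; no size-4 subset with a lexicographically smaller index list covers all 15
Answer: 4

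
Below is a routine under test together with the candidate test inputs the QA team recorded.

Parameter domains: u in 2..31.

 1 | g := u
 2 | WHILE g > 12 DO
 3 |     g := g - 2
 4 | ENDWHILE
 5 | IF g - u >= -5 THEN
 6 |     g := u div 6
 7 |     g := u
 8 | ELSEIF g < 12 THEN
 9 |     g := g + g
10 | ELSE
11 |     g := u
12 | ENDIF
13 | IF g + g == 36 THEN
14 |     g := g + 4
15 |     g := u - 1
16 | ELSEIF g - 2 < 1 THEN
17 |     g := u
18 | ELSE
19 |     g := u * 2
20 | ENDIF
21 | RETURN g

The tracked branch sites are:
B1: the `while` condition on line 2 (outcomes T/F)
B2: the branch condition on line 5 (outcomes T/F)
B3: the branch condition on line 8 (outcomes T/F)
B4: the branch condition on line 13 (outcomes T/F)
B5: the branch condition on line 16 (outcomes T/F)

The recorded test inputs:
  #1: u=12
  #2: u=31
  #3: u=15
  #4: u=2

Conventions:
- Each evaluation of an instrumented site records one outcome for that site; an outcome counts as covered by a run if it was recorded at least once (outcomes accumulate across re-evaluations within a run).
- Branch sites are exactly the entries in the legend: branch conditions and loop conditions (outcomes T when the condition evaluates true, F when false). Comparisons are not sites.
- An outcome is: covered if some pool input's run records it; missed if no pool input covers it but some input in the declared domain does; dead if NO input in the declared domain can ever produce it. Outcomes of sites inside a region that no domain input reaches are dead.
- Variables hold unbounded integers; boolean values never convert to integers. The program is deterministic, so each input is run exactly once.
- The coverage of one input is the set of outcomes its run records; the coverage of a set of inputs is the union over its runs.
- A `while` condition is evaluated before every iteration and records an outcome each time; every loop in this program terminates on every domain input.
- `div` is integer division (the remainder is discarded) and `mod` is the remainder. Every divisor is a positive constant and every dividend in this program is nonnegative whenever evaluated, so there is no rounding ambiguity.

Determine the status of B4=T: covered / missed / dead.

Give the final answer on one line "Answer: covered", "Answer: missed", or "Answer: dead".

no pool input records B4=T
but domain input (u=18) does record it -> reachable, so missed

Answer: missed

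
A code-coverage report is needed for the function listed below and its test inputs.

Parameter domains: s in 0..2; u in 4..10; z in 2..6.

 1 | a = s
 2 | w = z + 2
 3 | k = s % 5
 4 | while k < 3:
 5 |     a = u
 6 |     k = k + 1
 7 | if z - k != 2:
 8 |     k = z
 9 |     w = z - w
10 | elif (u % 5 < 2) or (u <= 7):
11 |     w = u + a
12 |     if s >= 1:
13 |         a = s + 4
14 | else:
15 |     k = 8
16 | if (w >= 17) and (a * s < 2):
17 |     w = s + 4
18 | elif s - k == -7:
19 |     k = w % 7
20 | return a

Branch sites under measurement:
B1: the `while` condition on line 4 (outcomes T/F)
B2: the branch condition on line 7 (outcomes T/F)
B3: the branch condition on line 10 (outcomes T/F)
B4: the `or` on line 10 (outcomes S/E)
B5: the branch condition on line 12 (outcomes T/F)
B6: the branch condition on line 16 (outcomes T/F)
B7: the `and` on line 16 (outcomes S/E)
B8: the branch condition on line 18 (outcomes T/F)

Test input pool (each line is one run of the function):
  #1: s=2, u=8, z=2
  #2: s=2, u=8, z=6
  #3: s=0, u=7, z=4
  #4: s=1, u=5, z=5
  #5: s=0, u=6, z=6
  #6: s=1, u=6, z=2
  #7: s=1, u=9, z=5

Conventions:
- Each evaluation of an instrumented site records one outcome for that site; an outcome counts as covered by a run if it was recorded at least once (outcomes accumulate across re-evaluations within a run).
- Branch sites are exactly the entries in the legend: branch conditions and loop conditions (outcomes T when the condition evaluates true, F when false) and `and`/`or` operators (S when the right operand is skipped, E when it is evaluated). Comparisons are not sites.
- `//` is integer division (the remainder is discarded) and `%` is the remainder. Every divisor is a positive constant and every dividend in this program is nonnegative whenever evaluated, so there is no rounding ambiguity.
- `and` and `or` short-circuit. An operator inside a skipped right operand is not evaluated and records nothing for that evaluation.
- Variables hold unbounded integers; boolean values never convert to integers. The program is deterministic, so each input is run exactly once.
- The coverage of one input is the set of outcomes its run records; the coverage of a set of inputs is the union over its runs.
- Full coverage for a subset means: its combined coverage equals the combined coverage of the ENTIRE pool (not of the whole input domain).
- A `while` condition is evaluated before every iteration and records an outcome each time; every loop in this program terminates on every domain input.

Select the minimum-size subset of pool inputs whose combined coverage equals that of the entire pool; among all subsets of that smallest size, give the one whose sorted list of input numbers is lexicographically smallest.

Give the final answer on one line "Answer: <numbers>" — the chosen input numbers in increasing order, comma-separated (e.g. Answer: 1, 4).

input #1 (s=2, u=8, z=2): covers B1=T, B1=F, B2=T, B6=F, B7=S, B8=F
input #2 (s=2, u=8, z=6): covers B1=T, B1=F, B2=T, B6=F, B7=S, B8=F
input #3 (s=0, u=7, z=4): covers B1=T, B1=F, B2=T, B6=F, B7=S, B8=F
input #4 (s=1, u=5, z=5): covers B1=T, B1=F, B2=F, B3=T, B4=S, B5=T, B6=F, B7=S, B8=F
input #5 (s=0, u=6, z=6): covers B1=T, B1=F, B2=T, B6=F, B7=S, B8=F
input #6 (s=1, u=6, z=2): covers B1=T, B1=F, B2=T, B6=F, B7=S, B8=F
input #7 (s=1, u=9, z=5): covers B1=T, B1=F, B2=F, B3=F, B4=E, B6=F, B7=S, B8=T
pool-wide coverage (13 outcomes): B1=T, B1=F, B2=T, B2=F, B3=T, B3=F, B4=S, B4=E, B5=T, B6=F, B7=S, B8=T, B8=F
no size-1 subset reaches all 13 outcomes (best union: 9/13)
no size-2 subset reaches all 13 outcomes (best union: 12/13)
inputs {1, 4, 7} (size 3) cover everything; no size-3 subset with a lexicographically smaller index list covers all 13

Answer: 1, 4, 7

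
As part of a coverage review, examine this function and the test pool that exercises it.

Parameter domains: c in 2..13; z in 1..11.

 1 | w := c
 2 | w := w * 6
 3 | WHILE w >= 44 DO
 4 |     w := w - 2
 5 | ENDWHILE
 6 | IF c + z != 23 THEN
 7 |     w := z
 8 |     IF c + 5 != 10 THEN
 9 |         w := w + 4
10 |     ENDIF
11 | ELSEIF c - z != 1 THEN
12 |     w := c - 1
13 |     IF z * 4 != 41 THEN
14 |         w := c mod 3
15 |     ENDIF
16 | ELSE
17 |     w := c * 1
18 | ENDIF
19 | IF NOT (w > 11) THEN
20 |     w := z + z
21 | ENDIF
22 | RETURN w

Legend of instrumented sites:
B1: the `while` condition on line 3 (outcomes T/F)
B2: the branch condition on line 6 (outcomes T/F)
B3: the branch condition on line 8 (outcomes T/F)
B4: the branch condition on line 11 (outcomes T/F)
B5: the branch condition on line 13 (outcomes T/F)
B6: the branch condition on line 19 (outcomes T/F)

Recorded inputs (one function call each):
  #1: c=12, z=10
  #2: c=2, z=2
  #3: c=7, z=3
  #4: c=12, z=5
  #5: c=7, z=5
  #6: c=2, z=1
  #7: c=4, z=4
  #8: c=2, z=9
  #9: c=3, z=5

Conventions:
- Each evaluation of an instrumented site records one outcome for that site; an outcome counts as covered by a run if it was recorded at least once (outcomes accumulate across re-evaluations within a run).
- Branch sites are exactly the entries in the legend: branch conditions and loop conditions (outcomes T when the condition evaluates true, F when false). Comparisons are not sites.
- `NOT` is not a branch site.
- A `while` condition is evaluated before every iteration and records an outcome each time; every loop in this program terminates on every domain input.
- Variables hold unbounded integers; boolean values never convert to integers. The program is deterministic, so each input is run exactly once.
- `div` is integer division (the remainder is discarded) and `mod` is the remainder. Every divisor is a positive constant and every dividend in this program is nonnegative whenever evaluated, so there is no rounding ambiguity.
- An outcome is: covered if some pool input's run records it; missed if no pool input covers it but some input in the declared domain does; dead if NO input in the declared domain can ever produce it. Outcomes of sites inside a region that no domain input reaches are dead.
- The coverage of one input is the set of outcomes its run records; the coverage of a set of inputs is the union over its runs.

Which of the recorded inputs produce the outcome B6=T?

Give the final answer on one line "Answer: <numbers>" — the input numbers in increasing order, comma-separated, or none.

input #1 (c=12, z=10): never hits B6=T
input #2 (c=2, z=2): hits B6=T
input #3 (c=7, z=3): hits B6=T
input #4 (c=12, z=5): hits B6=T
input #5 (c=7, z=5): hits B6=T
input #6 (c=2, z=1): hits B6=T
input #7 (c=4, z=4): hits B6=T
input #8 (c=2, z=9): never hits B6=T
input #9 (c=3, z=5): hits B6=T

Answer: 2, 3, 4, 5, 6, 7, 9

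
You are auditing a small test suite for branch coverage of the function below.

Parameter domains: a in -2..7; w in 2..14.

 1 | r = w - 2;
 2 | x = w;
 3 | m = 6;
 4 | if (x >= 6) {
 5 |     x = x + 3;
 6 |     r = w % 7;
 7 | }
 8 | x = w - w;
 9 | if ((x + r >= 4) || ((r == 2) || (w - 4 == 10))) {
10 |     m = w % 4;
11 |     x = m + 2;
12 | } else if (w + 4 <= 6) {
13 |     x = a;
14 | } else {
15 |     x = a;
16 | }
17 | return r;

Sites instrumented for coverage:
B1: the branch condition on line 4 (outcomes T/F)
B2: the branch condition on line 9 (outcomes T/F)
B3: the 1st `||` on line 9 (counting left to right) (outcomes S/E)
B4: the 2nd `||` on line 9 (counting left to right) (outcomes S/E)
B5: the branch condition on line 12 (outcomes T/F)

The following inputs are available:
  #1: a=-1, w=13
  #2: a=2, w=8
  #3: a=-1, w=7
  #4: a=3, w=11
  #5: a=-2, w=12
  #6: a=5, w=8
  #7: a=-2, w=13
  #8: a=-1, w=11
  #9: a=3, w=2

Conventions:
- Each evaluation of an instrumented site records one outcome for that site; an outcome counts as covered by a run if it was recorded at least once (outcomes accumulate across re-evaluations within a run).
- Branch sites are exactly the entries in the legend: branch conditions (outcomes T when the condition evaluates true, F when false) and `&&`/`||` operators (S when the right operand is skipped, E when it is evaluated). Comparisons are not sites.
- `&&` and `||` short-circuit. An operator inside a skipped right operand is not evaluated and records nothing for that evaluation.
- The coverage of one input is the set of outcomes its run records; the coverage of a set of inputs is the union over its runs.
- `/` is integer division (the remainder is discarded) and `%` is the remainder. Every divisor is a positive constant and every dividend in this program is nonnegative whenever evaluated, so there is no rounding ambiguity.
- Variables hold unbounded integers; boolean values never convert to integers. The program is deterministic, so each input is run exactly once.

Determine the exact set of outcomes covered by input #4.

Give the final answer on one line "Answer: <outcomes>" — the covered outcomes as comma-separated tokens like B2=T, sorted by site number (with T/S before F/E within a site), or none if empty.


Simulating input #4 (a=3, w=11) step by step:
  B1->T, B3->S, B2->T
as a set, this run covers: B1=T, B2=T, B3=S
Answer: B1=T, B2=T, B3=S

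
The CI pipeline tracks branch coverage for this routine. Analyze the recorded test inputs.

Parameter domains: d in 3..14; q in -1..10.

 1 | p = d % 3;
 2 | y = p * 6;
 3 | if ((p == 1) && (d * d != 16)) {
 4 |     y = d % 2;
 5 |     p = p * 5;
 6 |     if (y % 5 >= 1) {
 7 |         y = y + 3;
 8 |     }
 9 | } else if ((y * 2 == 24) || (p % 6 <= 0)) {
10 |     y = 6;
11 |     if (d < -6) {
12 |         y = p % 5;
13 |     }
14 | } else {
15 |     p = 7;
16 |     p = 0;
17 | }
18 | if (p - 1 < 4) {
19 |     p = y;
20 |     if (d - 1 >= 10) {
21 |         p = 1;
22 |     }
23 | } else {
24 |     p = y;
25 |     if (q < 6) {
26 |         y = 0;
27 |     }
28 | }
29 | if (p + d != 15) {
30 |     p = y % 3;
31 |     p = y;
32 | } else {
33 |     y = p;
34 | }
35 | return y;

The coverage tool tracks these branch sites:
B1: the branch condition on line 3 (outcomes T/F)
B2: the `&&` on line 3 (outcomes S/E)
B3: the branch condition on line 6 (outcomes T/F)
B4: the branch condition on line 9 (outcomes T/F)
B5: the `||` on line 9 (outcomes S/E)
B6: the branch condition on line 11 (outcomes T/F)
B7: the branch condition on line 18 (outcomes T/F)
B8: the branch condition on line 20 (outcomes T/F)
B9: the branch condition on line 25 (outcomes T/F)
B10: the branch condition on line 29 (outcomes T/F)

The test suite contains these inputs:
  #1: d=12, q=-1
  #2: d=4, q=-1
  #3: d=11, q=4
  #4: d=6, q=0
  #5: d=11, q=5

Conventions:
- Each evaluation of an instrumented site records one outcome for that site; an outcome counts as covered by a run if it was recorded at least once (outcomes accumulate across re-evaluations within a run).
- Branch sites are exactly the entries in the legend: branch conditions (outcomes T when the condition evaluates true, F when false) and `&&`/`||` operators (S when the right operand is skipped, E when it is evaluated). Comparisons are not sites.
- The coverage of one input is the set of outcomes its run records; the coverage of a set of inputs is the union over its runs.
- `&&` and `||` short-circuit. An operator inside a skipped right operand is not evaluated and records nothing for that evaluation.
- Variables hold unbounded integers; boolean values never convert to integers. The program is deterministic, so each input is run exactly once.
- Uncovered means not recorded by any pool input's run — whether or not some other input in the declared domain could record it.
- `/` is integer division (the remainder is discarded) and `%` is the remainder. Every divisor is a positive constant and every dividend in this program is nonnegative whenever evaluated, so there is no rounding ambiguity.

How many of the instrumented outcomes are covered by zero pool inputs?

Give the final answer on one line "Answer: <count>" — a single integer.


test 1 (d=12, q=-1) fires B2->S, B1->F, B5->E, B4->T, B6->F, B7->T, B8->T, B10->T; hits B1=F, B2=S, B4=T, B5=E, B6=F, B7=T, B8=T, B10=T
test 2 (d=4, q=-1) fires B2->E, B1->F, B5->E, B4->F, B7->T, B8->F, B10->T; hits B1=F, B2=E, B4=F, B5=E, B7=T, B8=F, B10=T
test 3 (d=11, q=4) fires B2->S, B1->F, B5->S, B4->T, B6->F, B7->T, B8->T, B10->T; hits B1=F, B2=S, B4=T, B5=S, B6=F, B7=T, B8=T, B10=T
test 4 (d=6, q=0) fires B2->S, B1->F, B5->E, B4->T, B6->F, B7->T, B8->F, B10->T; hits B1=F, B2=S, B4=T, B5=E, B6=F, B7=T, B8=F, B10=T
test 5 (d=11, q=5) fires B2->S, B1->F, B5->S, B4->T, B6->F, B7->T, B8->T, B10->T; hits B1=F, B2=S, B4=T, B5=S, B6=F, B7=T, B8=T, B10=T
union over the pool: B1=F, B2=S, B2=E, B4=T, B4=F, B5=S, B5=E, B6=F, B7=T, B8=T, B8=F, B10=T
uncovered (8 of 20): B1=T, B3=T, B3=F, B6=T, B7=F, B9=T, B9=F, B10=F
Answer: 8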